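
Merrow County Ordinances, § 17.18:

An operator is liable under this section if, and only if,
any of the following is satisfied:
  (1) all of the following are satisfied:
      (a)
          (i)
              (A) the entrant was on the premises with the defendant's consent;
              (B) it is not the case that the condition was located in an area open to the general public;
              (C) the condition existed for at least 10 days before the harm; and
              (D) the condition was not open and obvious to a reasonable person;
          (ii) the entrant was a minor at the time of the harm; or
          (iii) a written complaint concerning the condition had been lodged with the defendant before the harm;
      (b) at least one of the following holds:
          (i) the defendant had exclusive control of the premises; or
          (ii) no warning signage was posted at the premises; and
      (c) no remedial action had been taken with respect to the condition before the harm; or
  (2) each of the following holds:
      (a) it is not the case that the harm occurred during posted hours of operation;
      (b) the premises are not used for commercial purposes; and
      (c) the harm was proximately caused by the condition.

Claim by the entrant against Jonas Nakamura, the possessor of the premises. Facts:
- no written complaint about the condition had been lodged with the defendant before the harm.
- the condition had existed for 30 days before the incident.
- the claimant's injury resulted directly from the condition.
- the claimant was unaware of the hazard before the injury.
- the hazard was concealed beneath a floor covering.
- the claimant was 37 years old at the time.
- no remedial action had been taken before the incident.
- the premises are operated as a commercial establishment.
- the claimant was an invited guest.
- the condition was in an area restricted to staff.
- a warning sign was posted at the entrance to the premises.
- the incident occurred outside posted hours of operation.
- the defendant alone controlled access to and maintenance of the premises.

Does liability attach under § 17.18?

(A) consent to enter — satisfied.
(B) not (public area) — holds.
(C) condition ≥10 days old — met.
(D) not open/obvious — holds.
(i) = T AND T AND T AND T = true.
(ii) entrant a minor — not met.
(iii) complaint lodged — not met.
(a): T OR F OR F → true.
(i) exclusive control — met.
(ii) no signage posted — not satisfied.
(b): T OR F → true.
(c) no remedial action — met.
(1): T AND T AND T → true.
(a) not (during posted hours) — holds.
(b) not (commercial use) — not met.
(c) proximate cause — satisfied.
(2): T AND F AND T → false.
Overall = T OR F = true.

Yes — liable.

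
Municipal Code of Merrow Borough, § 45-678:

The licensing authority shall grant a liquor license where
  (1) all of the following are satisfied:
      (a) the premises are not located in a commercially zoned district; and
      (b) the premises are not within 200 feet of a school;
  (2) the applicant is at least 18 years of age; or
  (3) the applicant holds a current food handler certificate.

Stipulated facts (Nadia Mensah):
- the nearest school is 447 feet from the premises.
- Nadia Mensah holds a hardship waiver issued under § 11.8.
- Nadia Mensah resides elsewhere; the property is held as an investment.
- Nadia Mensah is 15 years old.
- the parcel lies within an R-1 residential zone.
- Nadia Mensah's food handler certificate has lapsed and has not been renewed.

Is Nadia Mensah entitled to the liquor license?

(a) not (commercially zoned) — met.
(b) ≥200 ft from school — holds.
So (1) is satisfied (T AND T).
(2) age ≥ 18 — not met.
(3) food handler cert. — not met.
Overall = T OR F OR F = true.

Yes — granted.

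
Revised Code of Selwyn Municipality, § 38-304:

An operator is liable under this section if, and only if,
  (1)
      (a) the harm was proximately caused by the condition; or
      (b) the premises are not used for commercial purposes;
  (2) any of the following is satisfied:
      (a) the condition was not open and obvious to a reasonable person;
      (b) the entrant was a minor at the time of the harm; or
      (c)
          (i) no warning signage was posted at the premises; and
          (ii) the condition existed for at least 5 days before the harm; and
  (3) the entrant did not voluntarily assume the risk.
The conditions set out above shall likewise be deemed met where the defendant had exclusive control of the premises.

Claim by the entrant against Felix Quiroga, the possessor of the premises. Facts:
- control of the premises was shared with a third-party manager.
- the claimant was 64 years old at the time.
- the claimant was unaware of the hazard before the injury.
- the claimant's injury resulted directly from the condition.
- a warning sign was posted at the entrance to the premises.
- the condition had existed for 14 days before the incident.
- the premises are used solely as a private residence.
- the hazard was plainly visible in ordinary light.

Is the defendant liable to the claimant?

(a) proximate cause — met.
(b) not (commercial use) — satisfied.
(1) = T OR T = true.
(a) not open/obvious — not satisfied.
(b) entrant a minor — fails.
(i) no signage posted — not met.
(ii) condition ≥5 days old — met.
(c): F AND T → false.
So (2) is not satisfied (F OR F OR F).
(3) no assumed risk — holds.
Overall: T AND F AND T → false.
Exception (exclusive control) — not satisfied.
Result: main false OR exception false → false.

No — not liable.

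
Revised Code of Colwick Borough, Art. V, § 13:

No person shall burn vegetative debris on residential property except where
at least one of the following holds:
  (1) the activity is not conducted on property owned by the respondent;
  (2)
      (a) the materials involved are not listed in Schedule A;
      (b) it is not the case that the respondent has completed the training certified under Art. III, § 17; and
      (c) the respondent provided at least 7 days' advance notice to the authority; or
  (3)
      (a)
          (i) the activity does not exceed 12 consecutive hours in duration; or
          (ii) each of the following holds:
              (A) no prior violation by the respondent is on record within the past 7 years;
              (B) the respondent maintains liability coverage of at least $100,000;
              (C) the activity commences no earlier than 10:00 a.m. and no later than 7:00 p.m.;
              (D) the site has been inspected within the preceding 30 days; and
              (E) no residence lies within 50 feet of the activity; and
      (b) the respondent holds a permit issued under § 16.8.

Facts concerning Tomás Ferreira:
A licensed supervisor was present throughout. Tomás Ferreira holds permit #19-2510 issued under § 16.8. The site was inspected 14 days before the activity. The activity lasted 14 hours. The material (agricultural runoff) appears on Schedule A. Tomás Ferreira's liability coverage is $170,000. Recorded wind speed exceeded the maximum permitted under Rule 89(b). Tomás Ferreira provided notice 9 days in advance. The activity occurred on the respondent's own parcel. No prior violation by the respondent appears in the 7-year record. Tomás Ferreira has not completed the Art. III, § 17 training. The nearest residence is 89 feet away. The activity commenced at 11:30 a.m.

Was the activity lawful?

(1) not (own property) — not satisfied.
(a) not (Schedule A material) — not satisfied.
(b) not (training certified) — holds.
(c) ≥7 days' notice — met.
(2) = F AND T AND T = false.
(i) ≤ 12 hrs duration — fails.
(A) no prior violation — holds.
(B) coverage ≥ $100,000 — satisfied.
(C) start within hours — satisfied.
(D) site inspected — holds.
(E) no residence in 50 ft — holds.
(ii) = T AND T AND T AND T AND T = true.
So (a) is satisfied (F OR T).
(b) holds permit — met.
So (3) is satisfied (T AND T).
Overall: F OR F OR T → true.

Yes — lawful.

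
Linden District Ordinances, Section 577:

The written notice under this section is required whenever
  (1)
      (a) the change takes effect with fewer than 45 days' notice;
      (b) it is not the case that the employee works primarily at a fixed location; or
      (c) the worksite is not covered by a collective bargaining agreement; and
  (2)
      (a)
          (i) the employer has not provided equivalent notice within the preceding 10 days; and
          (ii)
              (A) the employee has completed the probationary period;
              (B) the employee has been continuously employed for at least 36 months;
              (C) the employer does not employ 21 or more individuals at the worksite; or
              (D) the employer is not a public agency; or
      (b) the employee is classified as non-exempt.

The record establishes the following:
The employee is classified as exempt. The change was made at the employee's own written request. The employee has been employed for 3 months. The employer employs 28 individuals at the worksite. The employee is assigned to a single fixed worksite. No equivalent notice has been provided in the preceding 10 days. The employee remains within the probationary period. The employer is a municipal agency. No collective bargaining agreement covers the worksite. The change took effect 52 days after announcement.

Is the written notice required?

(a) < 45 days' notice — fails.
(b) not (fixed location) — not satisfied.
(c) no CBA — met.
So (1) is satisfied (F OR F OR T).
(i) no recent notice — met.
(A) past probation — not met.
(B) tenure ≥ 36 mo. — fails.
(C) not (≥ 21 at site) — not satisfied.
(D) not (public agency) — not satisfied.
(ii): F OR F OR F OR F → false.
So (a) is not satisfied (T AND F).
(b) non-exempt — fails.
So (2) is not satisfied (F OR F).
Overall = T AND F = false.

No — not required.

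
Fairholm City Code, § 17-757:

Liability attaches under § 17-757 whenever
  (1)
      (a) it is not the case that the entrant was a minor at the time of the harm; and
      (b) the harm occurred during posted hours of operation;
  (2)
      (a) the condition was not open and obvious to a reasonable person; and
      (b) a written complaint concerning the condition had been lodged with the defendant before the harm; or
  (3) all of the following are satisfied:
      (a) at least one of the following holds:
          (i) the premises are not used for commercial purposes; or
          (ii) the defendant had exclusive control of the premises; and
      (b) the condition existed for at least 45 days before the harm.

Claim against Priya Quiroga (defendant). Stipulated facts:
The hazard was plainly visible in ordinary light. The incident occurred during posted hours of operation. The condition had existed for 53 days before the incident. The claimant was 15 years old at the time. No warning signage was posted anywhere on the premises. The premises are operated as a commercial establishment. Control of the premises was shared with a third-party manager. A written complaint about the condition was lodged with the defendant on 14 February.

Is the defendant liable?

No — not liable.

(a) not (entrant a minor) — fails.
(b) during posted hours — holds.
So (1) is not satisfied (F AND T).
(a) not open/obvious — not met.
(b) complaint lodged — satisfied.
(2): F AND T → false.
(i) not (commercial use) — not met.
(ii) exclusive control — fails.
(a): F OR F → false.
(b) condition ≥45 days old — met.
(3) = F AND T = false.
So Overall is not satisfied (F OR F OR F).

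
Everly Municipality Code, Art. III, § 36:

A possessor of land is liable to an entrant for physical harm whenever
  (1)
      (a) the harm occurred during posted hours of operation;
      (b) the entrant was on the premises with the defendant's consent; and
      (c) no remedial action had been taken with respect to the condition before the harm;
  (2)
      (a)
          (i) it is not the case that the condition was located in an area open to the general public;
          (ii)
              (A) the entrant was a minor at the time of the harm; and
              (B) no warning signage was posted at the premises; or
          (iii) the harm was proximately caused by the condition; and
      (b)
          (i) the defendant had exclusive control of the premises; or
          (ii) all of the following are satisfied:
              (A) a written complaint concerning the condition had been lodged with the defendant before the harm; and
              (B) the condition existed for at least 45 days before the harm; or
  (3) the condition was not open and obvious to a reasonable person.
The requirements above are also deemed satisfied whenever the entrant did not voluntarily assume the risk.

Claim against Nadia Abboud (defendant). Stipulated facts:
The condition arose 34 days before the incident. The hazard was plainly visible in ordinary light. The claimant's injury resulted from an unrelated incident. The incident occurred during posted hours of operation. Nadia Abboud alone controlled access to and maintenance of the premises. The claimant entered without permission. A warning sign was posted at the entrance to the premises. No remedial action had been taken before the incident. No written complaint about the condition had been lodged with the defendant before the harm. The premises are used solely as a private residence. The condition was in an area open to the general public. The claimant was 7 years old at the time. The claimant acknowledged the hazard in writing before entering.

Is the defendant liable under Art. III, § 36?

No — not liable.

(a) during posted hours — met.
(b) consent to enter — not satisfied.
(c) no remedial action — holds.
(1): T AND F AND T → false.
(i) not (public area) — not satisfied.
(A) entrant a minor — met.
(B) no signage posted — fails.
(ii) = T AND F = false.
(iii) proximate cause — not met.
(a): F OR F OR F → false.
(i) exclusive control — holds.
(A) complaint lodged — not satisfied.
(B) condition ≥45 days old — not satisfied.
(ii): F AND F → false.
So (b) is satisfied (T OR F).
(2) = F AND T = false.
(3) not open/obvious — not met.
Overall = F OR F OR F = false.
Exception (no assumed risk) — not satisfied.
Result: main false OR exception false → false.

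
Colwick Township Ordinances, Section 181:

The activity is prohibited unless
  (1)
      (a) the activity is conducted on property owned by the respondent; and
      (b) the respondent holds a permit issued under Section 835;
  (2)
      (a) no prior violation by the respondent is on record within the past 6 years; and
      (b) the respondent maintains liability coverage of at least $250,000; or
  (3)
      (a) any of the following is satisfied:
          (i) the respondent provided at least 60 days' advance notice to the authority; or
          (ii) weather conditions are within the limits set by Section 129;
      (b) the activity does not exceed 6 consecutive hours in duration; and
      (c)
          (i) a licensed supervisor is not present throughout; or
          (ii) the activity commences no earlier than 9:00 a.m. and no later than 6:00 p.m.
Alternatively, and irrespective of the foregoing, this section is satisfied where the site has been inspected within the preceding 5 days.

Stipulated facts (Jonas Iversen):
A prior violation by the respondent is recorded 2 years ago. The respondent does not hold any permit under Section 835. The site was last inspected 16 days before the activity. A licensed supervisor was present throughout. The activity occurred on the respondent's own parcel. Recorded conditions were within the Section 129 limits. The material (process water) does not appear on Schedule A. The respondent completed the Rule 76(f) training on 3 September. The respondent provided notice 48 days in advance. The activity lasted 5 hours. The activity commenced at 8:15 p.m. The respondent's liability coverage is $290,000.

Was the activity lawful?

No — unlawful.

(a) own property — met.
(b) holds permit — fails.
(1): T AND F → false.
(a) no prior violation — not met.
(b) coverage ≥ $250,000 — holds.
(2): F AND T → false.
(i) ≥60 days' notice — fails.
(ii) weather ok — satisfied.
So (a) is satisfied (F OR T).
(b) ≤ 6 hrs duration — satisfied.
(i) not (supervisor present) — not satisfied.
(ii) start within hours — not satisfied.
So (c) is not satisfied (F OR F).
(3): T AND T AND F → false.
Overall = F OR F OR F = false.
Exception (site inspected) — not satisfied.
Result: main false OR exception false → false.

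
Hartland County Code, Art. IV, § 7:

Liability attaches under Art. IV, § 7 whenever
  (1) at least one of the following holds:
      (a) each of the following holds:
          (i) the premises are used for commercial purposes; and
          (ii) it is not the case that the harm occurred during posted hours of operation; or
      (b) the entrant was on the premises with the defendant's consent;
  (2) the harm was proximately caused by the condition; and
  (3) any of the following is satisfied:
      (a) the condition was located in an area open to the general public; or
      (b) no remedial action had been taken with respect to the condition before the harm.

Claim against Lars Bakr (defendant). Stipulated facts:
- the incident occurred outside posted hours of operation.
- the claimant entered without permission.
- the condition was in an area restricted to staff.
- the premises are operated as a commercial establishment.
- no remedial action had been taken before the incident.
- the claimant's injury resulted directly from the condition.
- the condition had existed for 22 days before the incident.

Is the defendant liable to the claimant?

(i) commercial use — holds.
(ii) not (during posted hours) — holds.
(a) = T AND T = true.
(b) consent to enter — not met.
So (1) is satisfied (T OR F).
(2) proximate cause — satisfied.
(a) public area — not satisfied.
(b) no remedial action — met.
(3) = F OR T = true.
Overall = T AND T AND T = true.

Yes — liable.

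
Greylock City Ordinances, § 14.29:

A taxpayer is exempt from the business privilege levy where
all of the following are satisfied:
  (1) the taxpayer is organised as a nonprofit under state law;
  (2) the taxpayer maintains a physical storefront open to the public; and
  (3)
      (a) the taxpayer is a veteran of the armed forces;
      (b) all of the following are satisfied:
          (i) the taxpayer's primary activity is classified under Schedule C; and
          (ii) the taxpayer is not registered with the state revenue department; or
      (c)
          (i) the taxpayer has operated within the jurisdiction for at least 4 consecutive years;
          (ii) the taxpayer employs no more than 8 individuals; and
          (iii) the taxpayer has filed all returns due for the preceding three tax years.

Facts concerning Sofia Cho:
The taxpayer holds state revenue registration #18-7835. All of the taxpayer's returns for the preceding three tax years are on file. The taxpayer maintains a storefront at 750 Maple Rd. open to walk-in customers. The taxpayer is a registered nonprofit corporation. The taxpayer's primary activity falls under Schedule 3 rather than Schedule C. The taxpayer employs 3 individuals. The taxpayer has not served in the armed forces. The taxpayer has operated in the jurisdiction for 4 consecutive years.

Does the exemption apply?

Yes — exempt.

(1) nonprofit — met.
(2) has storefront — holds.
(a) veteran — fails.
(i) Schedule C activity — fails.
(ii) not (state-registered) — not satisfied.
So (b) is not satisfied (F AND F).
(i) ≥ 4 yrs in jurisdiction — holds.
(ii) ≤ 8 employees — met.
(iii) returns current — met.
(c) = T AND T AND T = true.
(3): F OR F OR T → true.
Overall = T AND T AND T = true.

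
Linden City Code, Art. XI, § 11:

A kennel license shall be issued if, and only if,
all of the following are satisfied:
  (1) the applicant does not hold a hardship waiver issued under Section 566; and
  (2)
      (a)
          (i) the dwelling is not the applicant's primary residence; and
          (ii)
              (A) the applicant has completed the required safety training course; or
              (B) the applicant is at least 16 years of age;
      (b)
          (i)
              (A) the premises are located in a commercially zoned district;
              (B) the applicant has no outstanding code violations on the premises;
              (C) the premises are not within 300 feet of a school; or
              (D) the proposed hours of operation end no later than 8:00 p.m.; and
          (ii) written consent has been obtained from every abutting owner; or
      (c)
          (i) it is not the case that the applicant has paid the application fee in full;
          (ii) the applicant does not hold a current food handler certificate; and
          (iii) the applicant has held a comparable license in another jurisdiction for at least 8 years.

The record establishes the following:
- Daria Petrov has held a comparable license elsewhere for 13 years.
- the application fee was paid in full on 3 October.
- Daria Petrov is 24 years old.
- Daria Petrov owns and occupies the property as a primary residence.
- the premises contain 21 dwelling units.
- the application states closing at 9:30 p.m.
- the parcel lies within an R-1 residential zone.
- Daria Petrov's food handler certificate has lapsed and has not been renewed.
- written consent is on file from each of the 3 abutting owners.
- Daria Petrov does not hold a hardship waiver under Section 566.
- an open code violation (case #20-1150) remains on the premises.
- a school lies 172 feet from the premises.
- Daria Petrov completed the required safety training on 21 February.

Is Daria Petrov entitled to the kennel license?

(1) not (hardship waiver) — satisfied.
(i) not (primary residence) — fails.
(A) safety training — holds.
(B) age ≥ 16 — satisfied.
(ii): T OR T → true.
So (a) is not satisfied (F AND T).
(A) commercially zoned — not met.
(B) no code violations — not satisfied.
(C) ≥300 ft from school — not satisfied.
(D) closes by 8 p.m. — not met.
So (i) is not satisfied (F OR F OR F OR F).
(ii) all abutters consent — holds.
(b): F AND T → false.
(i) not (fee paid) — fails.
(ii) not (food handler cert.) — satisfied.
(iii) prior license ≥ 8 yr — satisfied.
(c) = F AND T AND T = false.
(2) = F OR F OR F = false.
Overall: T AND F → false.

No — denied.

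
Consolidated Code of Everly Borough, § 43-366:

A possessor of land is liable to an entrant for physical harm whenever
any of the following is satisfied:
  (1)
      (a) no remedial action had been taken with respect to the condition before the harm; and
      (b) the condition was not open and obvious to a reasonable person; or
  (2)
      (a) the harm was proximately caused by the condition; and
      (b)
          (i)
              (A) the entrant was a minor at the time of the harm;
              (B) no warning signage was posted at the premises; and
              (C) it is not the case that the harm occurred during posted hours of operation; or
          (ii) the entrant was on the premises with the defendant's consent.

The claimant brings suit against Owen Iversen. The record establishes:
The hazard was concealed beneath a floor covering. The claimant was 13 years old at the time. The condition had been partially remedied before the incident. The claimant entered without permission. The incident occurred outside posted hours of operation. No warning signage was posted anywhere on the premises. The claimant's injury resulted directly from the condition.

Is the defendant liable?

Yes — liable.

(a) no remedial action — fails.
(b) not open/obvious — met.
(1) = F AND T = false.
(a) proximate cause — holds.
(A) entrant a minor — holds.
(B) no signage posted — met.
(C) not (during posted hours) — holds.
(i): T AND T AND T → true.
(ii) consent to enter — not satisfied.
(b): T OR F → true.
So (2) is satisfied (T AND T).
Overall = F OR T = true.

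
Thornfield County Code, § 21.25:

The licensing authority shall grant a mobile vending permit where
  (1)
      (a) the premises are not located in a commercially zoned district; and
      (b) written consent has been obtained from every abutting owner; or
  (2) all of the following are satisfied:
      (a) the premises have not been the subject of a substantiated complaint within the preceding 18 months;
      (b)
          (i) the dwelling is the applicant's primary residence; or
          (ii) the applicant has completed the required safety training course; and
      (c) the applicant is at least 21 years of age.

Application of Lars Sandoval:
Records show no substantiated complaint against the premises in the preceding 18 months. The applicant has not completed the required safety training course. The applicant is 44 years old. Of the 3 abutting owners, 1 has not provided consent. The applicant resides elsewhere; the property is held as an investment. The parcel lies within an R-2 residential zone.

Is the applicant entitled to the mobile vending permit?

(a) not (commercially zoned) — satisfied.
(b) all abutters consent — not met.
(1): T AND F → false.
(a) no complaint in 18 mo. — satisfied.
(i) primary residence — not satisfied.
(ii) safety training — not satisfied.
So (b) is not satisfied (F OR F).
(c) age ≥ 21 — satisfied.
(2): T AND F AND T → false.
So Overall is not satisfied (F OR F).

No — denied.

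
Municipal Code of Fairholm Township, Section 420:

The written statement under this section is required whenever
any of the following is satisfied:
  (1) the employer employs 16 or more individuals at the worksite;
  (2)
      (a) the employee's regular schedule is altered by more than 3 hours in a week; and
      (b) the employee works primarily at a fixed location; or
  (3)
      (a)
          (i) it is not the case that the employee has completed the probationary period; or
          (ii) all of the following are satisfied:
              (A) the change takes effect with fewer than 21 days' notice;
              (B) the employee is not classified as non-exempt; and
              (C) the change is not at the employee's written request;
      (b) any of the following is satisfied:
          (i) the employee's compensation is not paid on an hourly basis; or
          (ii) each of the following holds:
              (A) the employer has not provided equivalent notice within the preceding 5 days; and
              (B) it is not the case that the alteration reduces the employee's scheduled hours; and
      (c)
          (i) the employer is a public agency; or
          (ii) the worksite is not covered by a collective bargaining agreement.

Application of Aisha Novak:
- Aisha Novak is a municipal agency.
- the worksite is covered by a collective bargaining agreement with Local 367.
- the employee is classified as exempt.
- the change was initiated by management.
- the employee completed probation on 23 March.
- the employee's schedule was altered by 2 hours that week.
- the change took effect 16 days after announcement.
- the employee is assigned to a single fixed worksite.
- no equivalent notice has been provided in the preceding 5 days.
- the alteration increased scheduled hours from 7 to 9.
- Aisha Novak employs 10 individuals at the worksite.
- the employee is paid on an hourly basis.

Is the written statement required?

(1) ≥ 16 at site — not satisfied.
(a) schedule shift > 3h — not satisfied.
(b) fixed location — met.
(2): F AND T → false.
(i) not (past probation) — fails.
(A) < 21 days' notice — satisfied.
(B) not (non-exempt) — met.
(C) not employee-requested — satisfied.
(ii): T AND T AND T → true.
So (a) is satisfied (F OR T).
(i) not (hourly-paid) — fails.
(A) no recent notice — satisfied.
(B) not (hours reduced) — met.
So (ii) is satisfied (T AND T).
So (b) is satisfied (F OR T).
(i) public agency — met.
(ii) no CBA — fails.
(c): T OR F → true.
So (3) is satisfied (T AND T AND T).
Overall: F OR F OR T → true.

Yes — required.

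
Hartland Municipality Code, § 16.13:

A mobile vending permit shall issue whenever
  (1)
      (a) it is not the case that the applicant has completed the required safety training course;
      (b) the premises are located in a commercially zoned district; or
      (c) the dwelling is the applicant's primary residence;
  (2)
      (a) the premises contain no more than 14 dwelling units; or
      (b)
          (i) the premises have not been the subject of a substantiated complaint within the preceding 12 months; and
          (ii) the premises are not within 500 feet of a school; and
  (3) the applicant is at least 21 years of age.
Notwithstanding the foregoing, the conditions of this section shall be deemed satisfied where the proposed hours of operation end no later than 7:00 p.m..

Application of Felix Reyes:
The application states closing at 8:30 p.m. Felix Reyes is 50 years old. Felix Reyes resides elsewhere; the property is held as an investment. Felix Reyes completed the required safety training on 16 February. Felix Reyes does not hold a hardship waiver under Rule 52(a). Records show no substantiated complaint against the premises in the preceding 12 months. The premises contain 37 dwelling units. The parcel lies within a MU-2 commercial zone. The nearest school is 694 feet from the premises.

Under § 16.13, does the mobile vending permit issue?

(a) not (safety training) — not satisfied.
(b) commercially zoned — holds.
(c) primary residence — fails.
(1) = F OR T OR F = true.
(a) ≤ 14 units — fails.
(i) no complaint in 12 mo. — met.
(ii) ≥500 ft from school — holds.
(b) = T AND T = true.
(2): F OR T → true.
(3) age ≥ 21 — met.
Overall: T AND T AND T → true.
Exception (closes by 7 p.m.) — not satisfied.
Result: main true OR exception false → true.

Yes — granted.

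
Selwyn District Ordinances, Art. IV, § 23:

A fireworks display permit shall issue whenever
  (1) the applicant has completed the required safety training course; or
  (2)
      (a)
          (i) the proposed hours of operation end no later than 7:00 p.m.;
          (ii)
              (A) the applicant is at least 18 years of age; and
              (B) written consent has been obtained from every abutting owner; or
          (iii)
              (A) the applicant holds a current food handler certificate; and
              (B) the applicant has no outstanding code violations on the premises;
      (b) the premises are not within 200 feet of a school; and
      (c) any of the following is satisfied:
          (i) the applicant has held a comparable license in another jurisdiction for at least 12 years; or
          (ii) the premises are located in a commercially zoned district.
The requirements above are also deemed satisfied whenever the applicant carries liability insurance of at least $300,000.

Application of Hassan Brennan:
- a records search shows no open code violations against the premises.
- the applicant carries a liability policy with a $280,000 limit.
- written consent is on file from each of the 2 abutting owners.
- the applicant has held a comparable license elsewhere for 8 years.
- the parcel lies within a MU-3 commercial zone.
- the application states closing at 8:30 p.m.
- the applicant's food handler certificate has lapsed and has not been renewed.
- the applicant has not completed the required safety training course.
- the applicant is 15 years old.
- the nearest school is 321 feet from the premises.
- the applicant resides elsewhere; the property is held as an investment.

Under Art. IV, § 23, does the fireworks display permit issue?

(1) safety training — not satisfied.
(i) closes by 7 p.m. — not met.
(A) age ≥ 18 — not satisfied.
(B) all abutters consent — satisfied.
(ii) = F AND T = false.
(A) food handler cert. — not satisfied.
(B) no code violations — holds.
(iii) = F AND T = false.
So (a) is not satisfied (F OR F OR F).
(b) ≥200 ft from school — met.
(i) prior license ≥ 12 yr — fails.
(ii) commercially zoned — satisfied.
So (c) is satisfied (F OR T).
So (2) is not satisfied (F AND T AND T).
Overall: F OR F → false.
Exception (insurance ≥ $300,000) — not satisfied.
Result: main false OR exception false → false.

No — denied.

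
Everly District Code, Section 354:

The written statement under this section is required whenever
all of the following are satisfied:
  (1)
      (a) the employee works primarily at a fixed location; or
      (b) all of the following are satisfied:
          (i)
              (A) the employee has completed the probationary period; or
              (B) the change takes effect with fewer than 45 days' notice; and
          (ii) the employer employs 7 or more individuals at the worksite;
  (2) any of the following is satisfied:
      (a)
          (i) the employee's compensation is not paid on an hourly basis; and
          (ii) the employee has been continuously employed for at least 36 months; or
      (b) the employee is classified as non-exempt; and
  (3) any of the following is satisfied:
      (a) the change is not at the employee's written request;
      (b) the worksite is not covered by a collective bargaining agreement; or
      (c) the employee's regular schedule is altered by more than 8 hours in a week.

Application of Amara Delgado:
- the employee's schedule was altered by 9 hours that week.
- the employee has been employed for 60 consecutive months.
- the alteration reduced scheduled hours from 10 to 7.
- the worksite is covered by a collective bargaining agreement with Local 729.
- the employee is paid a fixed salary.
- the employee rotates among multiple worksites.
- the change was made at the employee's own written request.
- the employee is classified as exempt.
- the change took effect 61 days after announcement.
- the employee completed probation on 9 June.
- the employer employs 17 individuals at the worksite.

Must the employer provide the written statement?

Yes — required.

(a) fixed location — not satisfied.
(A) past probation — holds.
(B) < 45 days' notice — not satisfied.
(i) = T OR F = true.
(ii) ≥ 7 at site — satisfied.
So (b) is satisfied (T AND T).
(1) = F OR T = true.
(i) not (hourly-paid) — satisfied.
(ii) tenure ≥ 36 mo. — satisfied.
(a): T AND T → true.
(b) non-exempt — not met.
(2): T OR F → true.
(a) not employee-requested — not satisfied.
(b) no CBA — not met.
(c) schedule shift > 8h — satisfied.
So (3) is satisfied (F OR F OR T).
Overall = T AND T AND T = true.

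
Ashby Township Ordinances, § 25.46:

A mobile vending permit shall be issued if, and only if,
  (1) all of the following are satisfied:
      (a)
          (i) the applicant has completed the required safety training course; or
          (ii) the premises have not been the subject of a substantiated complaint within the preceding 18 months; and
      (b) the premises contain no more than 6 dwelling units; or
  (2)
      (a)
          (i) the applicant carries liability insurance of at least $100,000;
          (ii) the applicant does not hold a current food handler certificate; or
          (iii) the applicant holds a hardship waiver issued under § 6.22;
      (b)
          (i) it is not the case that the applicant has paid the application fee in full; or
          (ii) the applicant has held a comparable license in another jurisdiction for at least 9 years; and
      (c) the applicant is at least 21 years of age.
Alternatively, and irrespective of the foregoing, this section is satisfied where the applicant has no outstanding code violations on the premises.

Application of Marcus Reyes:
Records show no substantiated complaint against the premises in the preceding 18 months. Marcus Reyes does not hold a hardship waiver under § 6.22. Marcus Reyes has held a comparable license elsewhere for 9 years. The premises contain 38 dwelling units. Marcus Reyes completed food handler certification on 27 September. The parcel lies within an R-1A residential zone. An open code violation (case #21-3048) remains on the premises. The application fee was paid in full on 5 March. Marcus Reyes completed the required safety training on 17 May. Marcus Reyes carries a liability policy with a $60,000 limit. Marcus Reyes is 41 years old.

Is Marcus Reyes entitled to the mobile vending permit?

(i) safety training — satisfied.
(ii) no complaint in 18 mo. — holds.
So (a) is satisfied (T OR T).
(b) ≤ 6 units — fails.
(1) = T AND F = false.
(i) insurance ≥ $100,000 — fails.
(ii) not (food handler cert.) — fails.
(iii) hardship waiver — not satisfied.
(a) = F OR F OR F = false.
(i) not (fee paid) — not met.
(ii) prior license ≥ 9 yr — satisfied.
So (b) is satisfied (F OR T).
(c) age ≥ 21 — holds.
(2) = F AND T AND T = false.
Overall = F OR F = false.
Exception (no code violations) — not satisfied.
Result: main false OR exception false → false.

No — denied.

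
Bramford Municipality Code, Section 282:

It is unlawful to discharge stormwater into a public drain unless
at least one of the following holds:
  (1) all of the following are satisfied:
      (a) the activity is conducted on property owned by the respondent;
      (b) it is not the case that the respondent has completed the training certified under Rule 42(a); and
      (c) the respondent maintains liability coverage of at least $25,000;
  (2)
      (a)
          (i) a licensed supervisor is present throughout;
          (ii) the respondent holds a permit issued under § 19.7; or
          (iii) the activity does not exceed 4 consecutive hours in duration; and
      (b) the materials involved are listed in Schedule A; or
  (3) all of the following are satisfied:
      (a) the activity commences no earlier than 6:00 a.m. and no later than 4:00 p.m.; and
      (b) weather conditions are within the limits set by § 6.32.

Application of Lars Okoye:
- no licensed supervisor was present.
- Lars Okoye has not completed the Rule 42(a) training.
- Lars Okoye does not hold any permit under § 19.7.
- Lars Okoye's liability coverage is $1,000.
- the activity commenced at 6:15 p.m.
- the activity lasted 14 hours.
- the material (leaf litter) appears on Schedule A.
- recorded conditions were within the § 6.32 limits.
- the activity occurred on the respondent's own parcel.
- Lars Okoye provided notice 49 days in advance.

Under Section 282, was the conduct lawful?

(a) own property — met.
(b) not (training certified) — met.
(c) coverage ≥ $25,000 — not satisfied.
(1) = T AND T AND F = false.
(i) supervisor present — fails.
(ii) holds permit — fails.
(iii) ≤ 4 hrs duration — not met.
(a) = F OR F OR F = false.
(b) Schedule A material — satisfied.
So (2) is not satisfied (F AND T).
(a) start within hours — not met.
(b) weather ok — met.
So (3) is not satisfied (F AND T).
Overall: F OR F OR F → false.

No — unlawful.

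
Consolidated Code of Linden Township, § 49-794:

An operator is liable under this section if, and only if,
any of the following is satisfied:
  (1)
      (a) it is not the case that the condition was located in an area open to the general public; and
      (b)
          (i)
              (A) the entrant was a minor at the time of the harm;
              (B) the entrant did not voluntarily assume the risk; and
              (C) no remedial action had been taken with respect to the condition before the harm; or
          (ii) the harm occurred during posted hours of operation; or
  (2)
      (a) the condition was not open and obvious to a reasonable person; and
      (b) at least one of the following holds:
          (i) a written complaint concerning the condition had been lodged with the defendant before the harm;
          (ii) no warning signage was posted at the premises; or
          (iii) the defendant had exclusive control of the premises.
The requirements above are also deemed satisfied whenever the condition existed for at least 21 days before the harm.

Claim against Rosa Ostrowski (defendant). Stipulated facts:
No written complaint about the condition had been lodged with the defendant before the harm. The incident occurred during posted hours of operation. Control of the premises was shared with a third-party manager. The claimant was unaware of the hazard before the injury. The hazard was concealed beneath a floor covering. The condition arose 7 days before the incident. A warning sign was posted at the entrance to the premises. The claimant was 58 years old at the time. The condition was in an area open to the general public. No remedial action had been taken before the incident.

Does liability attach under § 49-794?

(a) not (public area) — fails.
(A) entrant a minor — not satisfied.
(B) no assumed risk — met.
(C) no remedial action — holds.
(i): F AND T AND T → false.
(ii) during posted hours — holds.
(b): F OR T → true.
So (1) is not satisfied (F AND T).
(a) not open/obvious — met.
(i) complaint lodged — not met.
(ii) no signage posted — not met.
(iii) exclusive control — not satisfied.
(b): F OR F OR F → false.
(2) = T AND F = false.
Overall = F OR F = false.
Exception (condition ≥21 days old) — not satisfied.
Result: main false OR exception false → false.

No — not liable.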